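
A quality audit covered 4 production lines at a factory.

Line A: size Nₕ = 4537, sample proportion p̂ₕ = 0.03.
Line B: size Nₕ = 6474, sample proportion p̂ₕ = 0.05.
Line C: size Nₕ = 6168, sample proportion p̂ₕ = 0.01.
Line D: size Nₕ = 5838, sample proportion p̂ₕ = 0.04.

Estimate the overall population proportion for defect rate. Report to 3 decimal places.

0.033

N = 4537 + 6474 + 6168 + 5838 = 23017.
Overall proportion = Σ (Nₕ/N)·p̂ₕ.
Σ Nₕp̂ₕ = 136.11 + 323.7 + 61.68 + 233.52 = 755.01.
755.01 / 23017 = 0.03280... → 0.033.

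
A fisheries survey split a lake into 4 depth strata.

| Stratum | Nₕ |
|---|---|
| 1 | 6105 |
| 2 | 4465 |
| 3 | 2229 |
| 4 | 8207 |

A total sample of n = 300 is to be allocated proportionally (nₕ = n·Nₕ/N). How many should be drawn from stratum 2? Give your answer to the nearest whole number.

N = 6105 + 4465 + 2229 + 8207 = 21006.
n_2 = 300·4465/21006 = 63.767... → 64.

64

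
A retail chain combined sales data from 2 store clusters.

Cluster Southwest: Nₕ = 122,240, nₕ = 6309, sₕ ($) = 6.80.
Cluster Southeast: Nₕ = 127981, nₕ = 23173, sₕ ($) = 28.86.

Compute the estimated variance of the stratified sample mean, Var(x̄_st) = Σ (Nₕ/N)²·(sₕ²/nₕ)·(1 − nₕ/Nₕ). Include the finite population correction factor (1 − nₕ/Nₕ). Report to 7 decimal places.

0.0093591

N = 250221. Term for each stratum: Wₕ²sₕ²/nₕ·(1−nₕ/Nₕ).
Var(x̄_st) = 0.0016589096 + 0.0077002143 = 0.0093591239 → 0.0093591.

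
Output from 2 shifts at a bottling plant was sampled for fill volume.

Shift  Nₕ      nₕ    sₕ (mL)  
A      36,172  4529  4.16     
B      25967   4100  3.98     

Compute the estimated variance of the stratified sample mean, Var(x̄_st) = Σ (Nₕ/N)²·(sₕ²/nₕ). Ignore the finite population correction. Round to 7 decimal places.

0.0019695

N = 62139. Term for each stratum: Wₕ²sₕ²/nₕ.
Var(x̄_st) = 0.0012947946 + 0.0006746792 = 0.0019694738 → 0.0019695.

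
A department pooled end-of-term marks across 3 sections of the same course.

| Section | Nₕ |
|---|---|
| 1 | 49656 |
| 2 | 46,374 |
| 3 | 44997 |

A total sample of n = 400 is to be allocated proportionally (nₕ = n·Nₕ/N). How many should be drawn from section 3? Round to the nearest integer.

128

N = 49656 + 46374 + 44997 = 141027.
n_3 = 400·44997/141027 = 127.627... → 128.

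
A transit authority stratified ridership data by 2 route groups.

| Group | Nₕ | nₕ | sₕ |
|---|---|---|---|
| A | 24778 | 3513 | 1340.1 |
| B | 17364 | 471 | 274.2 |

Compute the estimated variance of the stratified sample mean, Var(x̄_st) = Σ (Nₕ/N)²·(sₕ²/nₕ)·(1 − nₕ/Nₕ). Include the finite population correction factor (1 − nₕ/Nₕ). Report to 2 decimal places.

N = 42142; Wₕ = Nₕ/N.
group A: (24778/42142)²·1340.1²/3513·(1 − 3513/24778) = 151.66928
group B: (17364/42142)²·274.2²/471·(1 − 471/17364) = 26.36576
Sum = 178.03503 → 178.04.

178.04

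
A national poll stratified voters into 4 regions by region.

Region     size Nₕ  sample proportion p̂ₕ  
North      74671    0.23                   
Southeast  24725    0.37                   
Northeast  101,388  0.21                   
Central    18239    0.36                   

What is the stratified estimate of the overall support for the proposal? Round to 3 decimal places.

0.247

N = 74671 + 24725 + 101388 + 18239 = 219023.
Overall proportion = Σ (Nₕ/N)·p̂ₕ.
Σ Nₕp̂ₕ = 17174.33 + 9148.25 + 21291.48 + 6566.04 = 54180.1.
54180.1 / 219023 = 0.24737... → 0.247.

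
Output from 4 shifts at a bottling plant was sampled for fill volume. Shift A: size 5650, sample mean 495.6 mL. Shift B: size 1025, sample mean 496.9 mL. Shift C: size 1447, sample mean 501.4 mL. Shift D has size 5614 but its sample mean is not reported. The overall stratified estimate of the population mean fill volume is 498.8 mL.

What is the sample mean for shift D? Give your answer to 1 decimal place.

Σ Nₕx̄ₕ = N·μ, so 5614·x̄_D = 13736·498.8 − (5650·495.6 + 1025·496.9 + 1447·501.4).
= 6851516.8 − 4034988.3 = 2816528.5.
x̄_D = 2816528.5 / 5614 = 501.697... → 501.7.

501.7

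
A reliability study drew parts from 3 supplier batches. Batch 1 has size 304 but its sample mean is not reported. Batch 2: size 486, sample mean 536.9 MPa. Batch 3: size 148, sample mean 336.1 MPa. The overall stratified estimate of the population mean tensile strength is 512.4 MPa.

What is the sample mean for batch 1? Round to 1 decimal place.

Σ Nₕx̄ₕ = N·μ, so 304·x̄_1 = 938·512.4 − (486·536.9 + 148·336.1).
= 480631.2 − 310676.2 = 169955.
x̄_1 = 169955 / 304 = 559.063... → 559.1.

559.1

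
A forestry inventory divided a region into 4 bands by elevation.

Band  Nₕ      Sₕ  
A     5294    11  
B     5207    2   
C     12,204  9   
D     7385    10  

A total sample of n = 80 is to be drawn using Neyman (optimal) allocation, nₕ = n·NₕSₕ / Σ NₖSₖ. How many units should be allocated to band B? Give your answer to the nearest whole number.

A: NₕSₕ = 5294·11 = 58234
B: NₕSₕ = 5207·2 = 10414
C: NₕSₕ = 12204·9 = 109836
D: NₕSₕ = 7385·10 = 73850
Σ NₕSₕ = 252334.
n_B = 80·10414/252334 = 3.302... → 3.

3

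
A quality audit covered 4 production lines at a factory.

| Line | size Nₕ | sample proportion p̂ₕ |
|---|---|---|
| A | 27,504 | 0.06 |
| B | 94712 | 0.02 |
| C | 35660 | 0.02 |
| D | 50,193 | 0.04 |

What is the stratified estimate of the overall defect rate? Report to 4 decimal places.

0.0301

Wₕ = Nₕ/N with N = 208069: 0.1322, 0.4552, 0.1714, 0.2412.
p̂_st = 0.1322·0.06 + 0.4552·0.02 + 0.1714·0.02 + 0.2412·0.04 ≈ 0.030112... → 0.0301.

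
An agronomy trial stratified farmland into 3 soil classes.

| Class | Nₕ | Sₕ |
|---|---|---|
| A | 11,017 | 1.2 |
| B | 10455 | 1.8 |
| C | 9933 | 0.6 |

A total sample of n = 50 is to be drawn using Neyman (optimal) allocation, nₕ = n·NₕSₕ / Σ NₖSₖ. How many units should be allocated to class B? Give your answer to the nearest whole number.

25

Σ NₕSₕ = 11017·1.2 + 10455·1.8 + 9933·0.6 = 37999.2.
Share for B: 18819/37999.2 = 0.49525.
n_B = 50 × 0.49525 = 24.762... → 25.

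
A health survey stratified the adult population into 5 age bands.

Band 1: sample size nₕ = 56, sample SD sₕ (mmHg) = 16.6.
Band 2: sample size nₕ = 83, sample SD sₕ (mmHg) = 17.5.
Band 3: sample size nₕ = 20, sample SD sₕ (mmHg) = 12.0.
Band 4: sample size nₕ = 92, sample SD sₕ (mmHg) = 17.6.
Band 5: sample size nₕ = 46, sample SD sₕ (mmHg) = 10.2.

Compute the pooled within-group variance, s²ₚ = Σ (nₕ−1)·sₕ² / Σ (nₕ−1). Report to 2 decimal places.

Degrees of freedom: 55 + 82 + 19 + 91 + 45 = 292.
Σ(nₕ−1)sₕ² = 55·275.56 + 82·306.25 + 19·144 + 91·309.76 + 45·104.04 = 75874.26.
s²ₚ = 75874.26 / 292 = 259.8434... → 259.84.

259.84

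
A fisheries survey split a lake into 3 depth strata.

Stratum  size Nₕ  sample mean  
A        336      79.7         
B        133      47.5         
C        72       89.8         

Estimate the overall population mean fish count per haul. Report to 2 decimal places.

73.13

N = 541; weights Wₕ = Nₕ/N = (0.6211, 0.2458, 0.1331).
x̄_st = Σ Wₕ·x̄ₕ = 0.6211·79.7 + 0.2458·47.5 + 0.1331·89.8 ≈ 73.1281...
→ 73.13.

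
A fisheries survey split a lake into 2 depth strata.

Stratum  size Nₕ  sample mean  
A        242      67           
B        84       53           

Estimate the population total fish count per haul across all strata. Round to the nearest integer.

Estimate total by summing Nₕ·x̄ₕ over strata.
242·67 + 84·53 = 16214 + 4452 = 20666.

20666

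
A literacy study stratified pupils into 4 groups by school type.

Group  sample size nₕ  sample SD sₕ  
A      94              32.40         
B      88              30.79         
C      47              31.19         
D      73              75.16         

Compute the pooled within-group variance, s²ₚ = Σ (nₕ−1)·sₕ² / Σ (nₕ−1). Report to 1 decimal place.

2119.4

Degrees of freedom: 93 + 87 + 46 + 72 = 298.
Σ(nₕ−1)sₕ² = 93·1049.76 + 87·948.0241 + 46·972.8161 + 72·5649.0256 = 631585.1605.
s²ₚ = 631585.1605 / 298 = 2119.413... → 2119.4.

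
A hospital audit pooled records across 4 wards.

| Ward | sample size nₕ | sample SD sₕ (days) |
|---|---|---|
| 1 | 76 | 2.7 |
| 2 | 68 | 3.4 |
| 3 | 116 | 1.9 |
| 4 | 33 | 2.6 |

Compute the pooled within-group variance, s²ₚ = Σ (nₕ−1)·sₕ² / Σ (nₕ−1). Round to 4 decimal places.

6.7569

1: (76−1)·2.7² = 75·7.29 = 546.75
2: (68−1)·3.4² = 67·11.56 = 774.52
3: (116−1)·1.9² = 115·3.61 = 415.15
4: (33−1)·2.6² = 32·6.76 = 216.32
Numerator = 1952.74; denominator = Σ(nₕ−1) = 289.
s²ₚ = 1952.74/289 = 6.756886... → 6.7569.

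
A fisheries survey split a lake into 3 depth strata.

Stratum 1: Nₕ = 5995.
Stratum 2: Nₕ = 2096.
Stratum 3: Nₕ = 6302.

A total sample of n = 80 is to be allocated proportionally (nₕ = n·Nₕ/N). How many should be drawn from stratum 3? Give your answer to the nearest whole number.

Share of stratum 3 = 6302/14393 = 0.43785.
Allocate 80 × 0.43785 = 35.028... → 35.

35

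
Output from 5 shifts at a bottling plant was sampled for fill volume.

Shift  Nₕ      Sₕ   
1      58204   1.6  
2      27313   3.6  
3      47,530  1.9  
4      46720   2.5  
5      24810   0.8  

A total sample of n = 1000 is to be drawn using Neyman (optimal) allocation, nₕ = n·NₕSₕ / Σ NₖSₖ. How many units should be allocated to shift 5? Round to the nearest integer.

1: NₕSₕ = 58204·1.6 = 93126.4
2: NₕSₕ = 27313·3.6 = 98326.8
3: NₕSₕ = 47530·1.9 = 90307
4: NₕSₕ = 46720·2.5 = 116800
5: NₕSₕ = 24810·0.8 = 19848
Σ NₕSₕ = 418408.2.
n_5 = 1000·19848/418408.2 = 47.437... → 47.

47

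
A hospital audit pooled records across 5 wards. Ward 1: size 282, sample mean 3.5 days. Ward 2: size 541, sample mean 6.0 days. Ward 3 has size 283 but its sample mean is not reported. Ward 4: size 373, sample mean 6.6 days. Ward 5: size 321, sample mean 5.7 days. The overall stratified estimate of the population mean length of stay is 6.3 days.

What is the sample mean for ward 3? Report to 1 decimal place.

Σ Nₕx̄ₕ = N·μ, so 283·x̄_3 = 1800·6.3 − (282·3.5 + 541·6.0 + 373·6.6 + 321·5.7).
= 11340 − 8524.5 = 2815.5.
x̄_3 = 2815.5 / 283 = 9.949... → 9.9.

9.9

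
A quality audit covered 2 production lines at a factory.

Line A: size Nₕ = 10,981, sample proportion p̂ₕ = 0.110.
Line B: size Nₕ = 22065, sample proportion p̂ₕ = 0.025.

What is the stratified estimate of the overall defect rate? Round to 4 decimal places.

N = 10981 + 22065 = 33046.
Overall proportion = Σ (Nₕ/N)·p̂ₕ.
Σ Nₕp̂ₕ = 1207.91 + 551.625 = 1759.535.
1759.535 / 33046 = 0.053245... → 0.0532.

0.0532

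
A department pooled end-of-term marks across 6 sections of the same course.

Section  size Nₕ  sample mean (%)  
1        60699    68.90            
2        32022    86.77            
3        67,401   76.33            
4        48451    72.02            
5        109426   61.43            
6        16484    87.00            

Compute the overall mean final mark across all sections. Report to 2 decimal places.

N = 334483; weights Wₕ = Nₕ/N = (0.1815, 0.0957, 0.2015, 0.1449, 0.3271, 0.0493).
x̄_st = Σ Wₕ·x̄ₕ = 0.1815·68.90 + 0.0957·86.77 + 0.2015·76.33 + 0.1449·72.02 + 0.3271·61.43 + 0.0493·87.00 ≈ 71.0081...
→ 71.01.

71.01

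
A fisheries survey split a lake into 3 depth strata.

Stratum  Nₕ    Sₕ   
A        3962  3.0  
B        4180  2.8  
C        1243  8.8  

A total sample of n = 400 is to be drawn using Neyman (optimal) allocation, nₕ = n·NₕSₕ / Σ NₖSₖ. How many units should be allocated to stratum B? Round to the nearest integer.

A: NₕSₕ = 3962·3.0 = 11886
B: NₕSₕ = 4180·2.8 = 11704
C: NₕSₕ = 1243·8.8 = 10938.4
Σ NₕSₕ = 34528.4.
n_B = 400·11704/34528.4 = 135.587... → 136.

136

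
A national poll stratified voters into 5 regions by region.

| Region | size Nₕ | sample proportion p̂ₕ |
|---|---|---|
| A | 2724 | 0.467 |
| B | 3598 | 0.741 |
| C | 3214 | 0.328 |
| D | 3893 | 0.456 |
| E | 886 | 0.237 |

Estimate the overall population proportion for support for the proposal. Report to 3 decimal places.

0.487

N = 2724 + 3598 + 3214 + 3893 + 886 = 14315.
Overall proportion = Σ (Nₕ/N)·p̂ₕ.
Σ Nₕp̂ₕ = 1272.108 + 2666.118 + 1054.192 + 1775.208 + 209.982 = 6977.608.
6977.608 / 14315 = 0.48743... → 0.487.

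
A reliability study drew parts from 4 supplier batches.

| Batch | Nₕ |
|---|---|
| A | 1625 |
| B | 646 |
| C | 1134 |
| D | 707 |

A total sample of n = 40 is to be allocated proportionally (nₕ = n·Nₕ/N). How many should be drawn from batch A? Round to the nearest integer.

N = 1625 + 646 + 1134 + 707 = 4112.
n_A = 40·1625/4112 = 15.807... → 16.

16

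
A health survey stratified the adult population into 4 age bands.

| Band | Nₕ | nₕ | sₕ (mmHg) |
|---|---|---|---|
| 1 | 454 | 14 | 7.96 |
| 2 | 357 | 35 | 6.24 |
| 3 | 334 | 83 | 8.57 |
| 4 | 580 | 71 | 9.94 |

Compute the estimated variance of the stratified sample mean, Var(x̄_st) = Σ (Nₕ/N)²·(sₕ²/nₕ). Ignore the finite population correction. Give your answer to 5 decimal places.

0.55164

N = 1725; Wₕ = Nₕ/N.
band 1: (454/1725)²·7.96²/14 = 0.31349571
band 2: (357/1725)²·6.24²/35 = 0.04764961
band 3: (334/1725)²·8.57²/83 = 0.03317403
band 4: (580/1725)²·9.94²/71 = 0.15732300
Sum = 0.55164236 → 0.55164.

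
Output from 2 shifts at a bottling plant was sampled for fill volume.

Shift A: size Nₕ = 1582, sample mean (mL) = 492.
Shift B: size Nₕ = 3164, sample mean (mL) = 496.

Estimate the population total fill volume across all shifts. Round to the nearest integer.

A: 1582·492 = 778344
B: 3164·496 = 1569344
τ̂ = Σ Nₕx̄ₕ = 2347688.

2347688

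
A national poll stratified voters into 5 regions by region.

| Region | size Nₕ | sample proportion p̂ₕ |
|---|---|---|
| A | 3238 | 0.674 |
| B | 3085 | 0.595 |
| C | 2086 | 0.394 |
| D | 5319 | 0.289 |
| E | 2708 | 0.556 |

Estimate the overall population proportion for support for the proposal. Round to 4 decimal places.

N = 3238 + 3085 + 2086 + 5319 + 2708 = 16436.
Overall proportion = Σ (Nₕ/N)·p̂ₕ.
Σ Nₕp̂ₕ = 2182.412 + 1835.575 + 821.884 + 1537.191 + 1505.648 = 7882.71.
7882.71 / 16436 = 0.479600... → 0.4796.

0.4796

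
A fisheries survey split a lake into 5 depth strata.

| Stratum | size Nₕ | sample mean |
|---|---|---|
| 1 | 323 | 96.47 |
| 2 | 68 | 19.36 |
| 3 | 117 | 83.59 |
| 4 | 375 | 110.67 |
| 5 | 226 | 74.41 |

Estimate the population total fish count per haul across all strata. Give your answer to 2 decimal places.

1: 323·96.47 = 31159.81
2: 68·19.36 = 1316.48
3: 117·83.59 = 9780.03
4: 375·110.67 = 41501.25
5: 226·74.41 = 16816.66
τ̂ = Σ Nₕx̄ₕ = 100574.23.

100574.23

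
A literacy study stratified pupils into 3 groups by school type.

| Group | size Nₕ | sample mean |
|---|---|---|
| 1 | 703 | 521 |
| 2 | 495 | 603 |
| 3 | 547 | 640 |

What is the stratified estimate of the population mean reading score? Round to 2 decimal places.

x̄_st = (Σ Nₕx̄ₕ) / (Σ Nₕ) = (703·521 + 495·603 + 547·640) / 1745
= 1014828 / 1745 = 581.5633... → 581.56.

581.56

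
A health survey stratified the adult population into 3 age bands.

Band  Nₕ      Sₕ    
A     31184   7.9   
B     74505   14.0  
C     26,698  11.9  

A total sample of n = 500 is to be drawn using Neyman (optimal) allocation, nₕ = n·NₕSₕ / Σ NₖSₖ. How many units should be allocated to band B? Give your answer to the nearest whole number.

A: NₕSₕ = 31184·7.9 = 246353.6
B: NₕSₕ = 74505·14.0 = 1043070
C: NₕSₕ = 26698·11.9 = 317706.2
Σ NₕSₕ = 1607129.8.
n_B = 500·1043070/1607129.8 = 324.513... → 325.

325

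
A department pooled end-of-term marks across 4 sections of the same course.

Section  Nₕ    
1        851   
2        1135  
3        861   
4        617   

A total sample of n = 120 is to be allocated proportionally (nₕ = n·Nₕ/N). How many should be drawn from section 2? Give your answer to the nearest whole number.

Share of section 2 = 1135/3464 = 0.32766.
Allocate 120 × 0.32766 = 39.319... → 39.

39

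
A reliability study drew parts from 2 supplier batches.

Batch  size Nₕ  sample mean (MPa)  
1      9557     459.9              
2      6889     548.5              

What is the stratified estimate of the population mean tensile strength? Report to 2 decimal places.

x̄_st = (Σ Nₕx̄ₕ) / (Σ Nₕ) = (9557·459.9 + 6889·548.5) / 16446
= 8173880.8 / 16446 = 497.0133... → 497.01.

497.01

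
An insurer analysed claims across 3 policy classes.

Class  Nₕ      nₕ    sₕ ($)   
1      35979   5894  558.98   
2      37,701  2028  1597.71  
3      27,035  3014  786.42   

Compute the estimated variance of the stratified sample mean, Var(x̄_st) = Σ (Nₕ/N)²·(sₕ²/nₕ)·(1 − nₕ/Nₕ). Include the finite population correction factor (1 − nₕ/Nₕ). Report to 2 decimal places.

N = 100715. Term for each stratum: Wₕ²sₕ²/nₕ·(1−nₕ/Nₕ).
Var(x̄_st) = 5.65709 + 166.89070 + 13.13696 = 185.68476 → 185.68.

185.68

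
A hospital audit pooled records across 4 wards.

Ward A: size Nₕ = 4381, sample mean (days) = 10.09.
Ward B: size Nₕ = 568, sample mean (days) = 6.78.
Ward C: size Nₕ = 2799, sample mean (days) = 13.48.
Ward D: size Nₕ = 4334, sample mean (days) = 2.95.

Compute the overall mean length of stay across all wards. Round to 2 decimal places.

8.16

N = 4381 + 568 + 2799 + 4334 = 12082.
Overall mean = Σ (Nₕ/N)·x̄ₕ — weight by population share, not a simple average.
Σ Nₕx̄ₕ = 4381·10.09 + 568·6.78 + 2799·13.48 + 4334·2.95 = 44204.29 + 3851.04 + 37730.52 + 12785.3 = 98571.15.
Divide by N: 98571.15 / 12082 = 8.1585... → 8.16.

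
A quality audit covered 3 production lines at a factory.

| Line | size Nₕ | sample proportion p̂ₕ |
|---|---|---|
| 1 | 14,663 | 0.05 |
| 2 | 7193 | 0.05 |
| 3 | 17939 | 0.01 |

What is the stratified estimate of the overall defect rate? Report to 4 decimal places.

0.0320

Wₕ = Nₕ/N with N = 39795: 0.3685, 0.1808, 0.4508.
p̂_st = 0.3685·0.05 + 0.1808·0.05 + 0.4508·0.01 ≈ 0.031969... → 0.0320.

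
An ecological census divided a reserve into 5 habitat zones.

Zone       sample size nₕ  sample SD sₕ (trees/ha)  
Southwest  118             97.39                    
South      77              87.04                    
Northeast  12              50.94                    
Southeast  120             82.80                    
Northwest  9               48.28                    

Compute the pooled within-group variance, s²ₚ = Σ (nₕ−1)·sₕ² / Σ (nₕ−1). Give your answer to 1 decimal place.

Southwest: (118−1)·97.39² = 117·9484.8121 = 1109723.0157
South: (77−1)·87.04² = 76·7575.9616 = 575773.0816
Northeast: (12−1)·50.94² = 11·2594.8836 = 28543.7196
Southeast: (120−1)·82.80² = 119·6855.84 = 815844.96
Northwest: (9−1)·48.28² = 8·2330.9584 = 18647.6672
Numerator = 2548532.4441; denominator = Σ(nₕ−1) = 331.
s²ₚ = 2548532.4441/331 = 7699.494... → 7699.5.

7699.5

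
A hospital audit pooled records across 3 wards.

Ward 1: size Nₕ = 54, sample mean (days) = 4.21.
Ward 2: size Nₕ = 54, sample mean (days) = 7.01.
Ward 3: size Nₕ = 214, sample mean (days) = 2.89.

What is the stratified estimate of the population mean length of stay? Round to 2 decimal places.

N = 54 + 54 + 214 = 322.
Overall mean = Σ (Nₕ/N)·x̄ₕ — weight by population share, not a simple average.
Σ Nₕx̄ₕ = 54·4.21 + 54·7.01 + 214·2.89 = 227.34 + 378.54 + 618.46 = 1224.34.
Divide by N: 1224.34 / 322 = 3.8023... → 3.80.

3.80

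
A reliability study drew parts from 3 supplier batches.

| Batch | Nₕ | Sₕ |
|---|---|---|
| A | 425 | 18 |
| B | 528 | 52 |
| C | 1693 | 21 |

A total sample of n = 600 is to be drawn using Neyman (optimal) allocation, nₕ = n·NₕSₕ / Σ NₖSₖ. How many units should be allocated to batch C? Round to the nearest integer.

A: NₕSₕ = 425·18 = 7650
B: NₕSₕ = 528·52 = 27456
C: NₕSₕ = 1693·21 = 35553
Σ NₕSₕ = 70659.
n_C = 600·35553/70659 = 301.898... → 302.

302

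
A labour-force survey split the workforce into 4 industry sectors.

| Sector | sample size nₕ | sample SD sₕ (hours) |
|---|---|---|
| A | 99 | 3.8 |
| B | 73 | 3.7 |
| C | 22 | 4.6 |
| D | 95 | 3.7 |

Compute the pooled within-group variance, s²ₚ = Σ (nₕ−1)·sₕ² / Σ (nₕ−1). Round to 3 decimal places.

14.498

A: (99−1)·3.8² = 98·14.44 = 1415.12
B: (73−1)·3.7² = 72·13.69 = 985.68
C: (22−1)·4.6² = 21·21.16 = 444.36
D: (95−1)·3.7² = 94·13.69 = 1286.86
Numerator = 4132.02; denominator = Σ(nₕ−1) = 285.
s²ₚ = 4132.02/285 = 14.49832... → 14.498.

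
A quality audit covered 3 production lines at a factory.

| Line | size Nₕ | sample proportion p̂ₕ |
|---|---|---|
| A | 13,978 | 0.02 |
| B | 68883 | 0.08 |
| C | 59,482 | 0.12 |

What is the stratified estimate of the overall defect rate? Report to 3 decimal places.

0.091

Wₕ = Nₕ/N with N = 142343: 0.0982, 0.4839, 0.4179.
p̂_st = 0.0982·0.02 + 0.4839·0.08 + 0.4179·0.12 ≈ 0.09082... → 0.091.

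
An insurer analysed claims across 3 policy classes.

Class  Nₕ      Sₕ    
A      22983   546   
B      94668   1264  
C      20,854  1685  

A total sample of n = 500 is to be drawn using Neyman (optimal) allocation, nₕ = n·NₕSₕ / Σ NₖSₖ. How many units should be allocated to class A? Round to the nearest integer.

Σ NₕSₕ = 22983·546 + 94668·1264 + 20854·1685 = 167348060.
Share for A: 12548718/167348060 = 0.07499.
n_A = 500 × 0.07499 = 37.493... → 37.

37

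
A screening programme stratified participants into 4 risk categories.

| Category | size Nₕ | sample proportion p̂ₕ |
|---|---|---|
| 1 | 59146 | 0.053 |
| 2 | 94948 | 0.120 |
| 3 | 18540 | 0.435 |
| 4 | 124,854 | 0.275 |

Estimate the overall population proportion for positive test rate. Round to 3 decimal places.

0.191

Wₕ = Nₕ/N with N = 297488: 0.1988, 0.3192, 0.0623, 0.4197.
p̂_st = 0.1988·0.053 + 0.3192·0.120 + 0.0623·0.435 + 0.4197·0.275 ≈ 0.19136... → 0.191.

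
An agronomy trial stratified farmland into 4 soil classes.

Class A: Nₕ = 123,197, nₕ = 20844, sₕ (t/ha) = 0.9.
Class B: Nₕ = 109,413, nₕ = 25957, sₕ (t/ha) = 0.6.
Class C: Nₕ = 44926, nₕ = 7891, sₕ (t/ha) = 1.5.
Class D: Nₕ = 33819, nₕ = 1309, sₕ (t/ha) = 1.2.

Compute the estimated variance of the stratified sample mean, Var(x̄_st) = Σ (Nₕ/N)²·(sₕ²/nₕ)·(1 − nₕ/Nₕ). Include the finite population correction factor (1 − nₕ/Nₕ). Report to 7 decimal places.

0.0000237

N = 311355. Term for each stratum: Wₕ²sₕ²/nₕ·(1−nₕ/Nₕ).
Var(x̄_st) = 0.0000050547 + 0.0000013064 + 0.0000048938 + 0.0000124764 = 0.0000237313 → 0.0000237.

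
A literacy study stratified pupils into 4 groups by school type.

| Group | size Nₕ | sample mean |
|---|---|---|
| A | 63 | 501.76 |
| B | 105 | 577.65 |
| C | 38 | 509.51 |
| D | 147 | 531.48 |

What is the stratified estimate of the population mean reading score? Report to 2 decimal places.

N = 353; weights Wₕ = Nₕ/N = (0.1785, 0.2975, 0.1076, 0.4164).
x̄_st = Σ Wₕ·x̄ₕ = 0.1785·501.76 + 0.2975·577.65 + 0.1076·509.51 + 0.4164·531.48 ≈ 537.5441...
→ 537.54.

537.54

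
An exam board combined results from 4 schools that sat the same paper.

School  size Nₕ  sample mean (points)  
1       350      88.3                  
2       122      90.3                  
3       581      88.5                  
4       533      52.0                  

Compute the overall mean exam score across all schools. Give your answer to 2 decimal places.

76.33

N = 1586; weights Wₕ = Nₕ/N = (0.2207, 0.0769, 0.3663, 0.3361).
x̄_st = Σ Wₕ·x̄ₕ = 0.2207·88.3 + 0.0769·90.3 + 0.3663·88.5 + 0.3361·52.0 ≈ 76.3279...
→ 76.33.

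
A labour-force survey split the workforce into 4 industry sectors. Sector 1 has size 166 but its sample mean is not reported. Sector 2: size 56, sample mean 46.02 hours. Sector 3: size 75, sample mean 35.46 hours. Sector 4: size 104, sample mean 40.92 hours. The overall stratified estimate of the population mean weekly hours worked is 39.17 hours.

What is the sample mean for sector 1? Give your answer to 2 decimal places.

Σ Nₕx̄ₕ = N·μ, so 166·x̄_1 = 401·39.17 − (56·46.02 + 75·35.46 + 104·40.92).
= 15707.17 − 9492.3 = 6214.87.
x̄_1 = 6214.87 / 166 = 37.4390... → 37.44.

37.44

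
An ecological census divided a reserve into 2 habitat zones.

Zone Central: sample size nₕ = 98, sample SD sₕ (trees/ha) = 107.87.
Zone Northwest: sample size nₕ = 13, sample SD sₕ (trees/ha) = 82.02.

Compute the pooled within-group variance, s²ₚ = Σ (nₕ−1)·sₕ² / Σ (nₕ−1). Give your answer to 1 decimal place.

Central: (98−1)·107.87² = 97·11635.9369 = 1128685.8793
Northwest: (13−1)·82.02² = 12·6727.2804 = 80727.3648
Numerator = 1209413.2441; denominator = Σ(nₕ−1) = 109.
s²ₚ = 1209413.2441/109 = 11095.534... → 11095.5.

11095.5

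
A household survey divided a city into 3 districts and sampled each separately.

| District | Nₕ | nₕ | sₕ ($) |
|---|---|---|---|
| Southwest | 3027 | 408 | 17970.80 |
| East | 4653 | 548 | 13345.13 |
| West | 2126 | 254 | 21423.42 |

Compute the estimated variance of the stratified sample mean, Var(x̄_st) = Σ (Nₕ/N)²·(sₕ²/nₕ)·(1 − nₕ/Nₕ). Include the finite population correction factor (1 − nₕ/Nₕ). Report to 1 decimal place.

N = 9806; Wₕ = Nₕ/N.
district Southwest: (3027/9806)²·17970.80²/408·(1 − 408/3027) = 65258.7574
district East: (4653/9806)²·13345.13²/548·(1 − 548/4653) = 64554.6447
district West: (2126/9806)²·21423.42²/254·(1 − 254/2126) = 74787.5342
Sum = 204600.9363 → 204600.9.

204600.9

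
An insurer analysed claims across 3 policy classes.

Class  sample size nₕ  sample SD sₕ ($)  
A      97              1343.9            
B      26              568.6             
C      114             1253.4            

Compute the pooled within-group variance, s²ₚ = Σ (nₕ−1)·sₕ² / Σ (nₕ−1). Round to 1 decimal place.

Degrees of freedom: 96 + 25 + 113 = 234.
Σ(nₕ−1)sₕ² = 96·1806067.21 + 25·323305.96 + 113·1571011.56 = 358989407.44.
s²ₚ = 358989407.44 / 234 = 1534142.767... → 1534142.8.

1534142.8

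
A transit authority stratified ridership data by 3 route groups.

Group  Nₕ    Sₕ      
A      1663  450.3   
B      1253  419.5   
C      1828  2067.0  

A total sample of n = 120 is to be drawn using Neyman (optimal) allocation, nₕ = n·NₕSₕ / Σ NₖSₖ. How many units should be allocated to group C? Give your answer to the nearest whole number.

90

A: NₕSₕ = 1663·450.3 = 748848.9
B: NₕSₕ = 1253·419.5 = 525633.5
C: NₕSₕ = 1828·2067.0 = 3778476
Σ NₕSₕ = 5052958.4.
n_C = 120·3778476/5052958.4 = 89.733... → 90.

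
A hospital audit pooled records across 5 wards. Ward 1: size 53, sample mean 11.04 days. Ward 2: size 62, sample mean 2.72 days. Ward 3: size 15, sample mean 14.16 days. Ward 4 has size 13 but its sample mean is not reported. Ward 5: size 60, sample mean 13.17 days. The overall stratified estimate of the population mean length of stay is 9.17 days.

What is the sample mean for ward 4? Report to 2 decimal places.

8.09

N = 53 + 62 + 15 + 13 + 60 = 203.
Overall total = μ·N = 9.17·203 = 1861.51.
Subtract the known strata: 53·11.04 + 62·2.72 + 15·14.16 + 60·13.17 = 1756.36.
Remaining total for ward 4: 1861.51 − 1756.36 = 105.15.
Divide by its size: 105.15 / 13 = 8.0885... → 8.09.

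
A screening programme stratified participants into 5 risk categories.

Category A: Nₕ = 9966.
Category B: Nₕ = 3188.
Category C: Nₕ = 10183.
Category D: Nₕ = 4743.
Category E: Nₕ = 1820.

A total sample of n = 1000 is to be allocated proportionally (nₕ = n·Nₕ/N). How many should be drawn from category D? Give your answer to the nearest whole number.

N = 9966 + 3188 + 10183 + 4743 + 1820 = 29900.
n_D = 1000·4743/29900 = 158.629... → 159.

159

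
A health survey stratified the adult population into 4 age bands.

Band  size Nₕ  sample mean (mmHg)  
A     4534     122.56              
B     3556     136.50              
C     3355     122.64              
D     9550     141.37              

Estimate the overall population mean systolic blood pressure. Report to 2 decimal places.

N = 20995; weights Wₕ = Nₕ/N = (0.2160, 0.1694, 0.1598, 0.4549).
x̄_st = Σ Wₕ·x̄ₕ = 0.2160·122.56 + 0.1694·136.50 + 0.1598·122.64 + 0.4549·141.37 ≈ 133.4900...
→ 133.49.

133.49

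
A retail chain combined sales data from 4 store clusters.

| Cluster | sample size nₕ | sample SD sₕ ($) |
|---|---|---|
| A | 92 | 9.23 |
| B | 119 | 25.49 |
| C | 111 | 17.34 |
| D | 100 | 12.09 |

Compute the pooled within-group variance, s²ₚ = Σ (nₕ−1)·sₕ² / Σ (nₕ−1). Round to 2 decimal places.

A: (92−1)·9.23² = 91·85.1929 = 7752.5539
B: (119−1)·25.49² = 118·649.7401 = 76669.3318
C: (111−1)·17.34² = 110·300.6756 = 33074.316
D: (100−1)·12.09² = 99·146.1681 = 14470.6419
Numerator = 131966.8436; denominator = Σ(nₕ−1) = 418.
s²ₚ = 131966.8436/418 = 315.7102... → 315.71.

315.71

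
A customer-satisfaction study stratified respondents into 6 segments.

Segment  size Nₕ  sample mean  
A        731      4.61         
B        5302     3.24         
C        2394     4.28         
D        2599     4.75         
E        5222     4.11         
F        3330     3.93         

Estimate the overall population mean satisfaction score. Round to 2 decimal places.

3.97

N = 731 + 5302 + 2394 + 2599 + 5222 + 3330 = 19578.
The stratified mean weights each stratum mean by its population share Nₕ/N.
Σ Nₕx̄ₕ = 731·4.61 + 5302·3.24 + 2394·4.28 + 2599·4.75 + 5222·4.11 + 3330·3.93 = 3369.91 + 17178.48 + 10246.32 + 12345.25 + 21462.42 + 13086.9 = 77689.28.
Divide by N: 77689.28 / 19578 = 3.9682... → 3.97.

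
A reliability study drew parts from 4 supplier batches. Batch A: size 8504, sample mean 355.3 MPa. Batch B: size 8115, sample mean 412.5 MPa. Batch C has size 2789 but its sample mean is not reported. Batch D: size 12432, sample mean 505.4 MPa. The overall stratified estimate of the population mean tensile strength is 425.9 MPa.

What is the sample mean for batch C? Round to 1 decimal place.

325.8

N = 8504 + 8115 + 2789 + 12432 = 31840.
Overall total = μ·N = 425.9·31840 = 13560656.
Subtract the known strata: 8504·355.3 + 8115·412.5 + 12432·505.4 = 12652041.5.
Remaining total for batch C: 13560656 − 12652041.5 = 908614.5.
Divide by its size: 908614.5 / 2789 = 325.785... → 325.8.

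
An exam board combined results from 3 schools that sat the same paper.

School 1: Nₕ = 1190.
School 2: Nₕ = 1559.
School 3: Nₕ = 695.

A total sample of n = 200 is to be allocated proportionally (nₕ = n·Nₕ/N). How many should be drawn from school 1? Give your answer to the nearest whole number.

69

N = 1190 + 1559 + 695 = 3444.
n_1 = 200·1190/3444 = 69.106... → 69.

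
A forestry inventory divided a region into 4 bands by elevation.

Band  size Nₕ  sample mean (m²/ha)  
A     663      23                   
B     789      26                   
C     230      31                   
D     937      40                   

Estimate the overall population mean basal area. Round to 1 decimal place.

30.7

N = 2619; weights Wₕ = Nₕ/N = (0.2532, 0.3013, 0.0878, 0.3578).
x̄_st = Σ Wₕ·x̄ₕ = 0.2532·23 + 0.3013·26 + 0.0878·31 + 0.3578·40 ≈ 30.688...
→ 30.7.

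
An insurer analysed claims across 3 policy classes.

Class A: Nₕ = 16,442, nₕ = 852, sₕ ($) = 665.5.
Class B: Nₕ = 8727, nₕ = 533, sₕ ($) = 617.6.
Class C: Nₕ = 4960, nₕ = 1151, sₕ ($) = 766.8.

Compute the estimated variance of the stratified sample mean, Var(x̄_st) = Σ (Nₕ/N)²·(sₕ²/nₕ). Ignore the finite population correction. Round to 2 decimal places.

N = 30129. Term for each stratum: Wₕ²sₕ²/nₕ.
Var(x̄_st) = 154.80906 + 60.04100 + 13.84468 = 228.69473 → 228.69.

228.69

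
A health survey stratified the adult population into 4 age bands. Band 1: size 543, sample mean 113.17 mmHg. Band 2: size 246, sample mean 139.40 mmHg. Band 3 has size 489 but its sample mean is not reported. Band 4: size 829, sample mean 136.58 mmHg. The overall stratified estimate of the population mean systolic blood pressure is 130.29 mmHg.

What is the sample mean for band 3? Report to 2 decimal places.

134.05

Σ Nₕx̄ₕ = N·μ, so 489·x̄_3 = 2107·130.29 − (543·113.17 + 246·139.40 + 829·136.58).
= 274521.03 − 208968.53 = 65552.5.
x̄_3 = 65552.5 / 489 = 134.0542... → 134.05.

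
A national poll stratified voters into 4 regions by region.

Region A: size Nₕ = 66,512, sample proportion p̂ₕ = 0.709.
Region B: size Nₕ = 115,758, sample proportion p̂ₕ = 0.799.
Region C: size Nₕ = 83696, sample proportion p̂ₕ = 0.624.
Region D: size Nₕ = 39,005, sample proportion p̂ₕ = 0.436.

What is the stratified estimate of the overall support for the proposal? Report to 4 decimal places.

Wₕ = Nₕ/N with N = 304971: 0.2181, 0.3796, 0.2744, 0.1279.
p̂_st = 0.2181·0.709 + 0.3796·0.799 + 0.2744·0.624 + 0.1279·0.436 ≈ 0.684918... → 0.6849.

0.6849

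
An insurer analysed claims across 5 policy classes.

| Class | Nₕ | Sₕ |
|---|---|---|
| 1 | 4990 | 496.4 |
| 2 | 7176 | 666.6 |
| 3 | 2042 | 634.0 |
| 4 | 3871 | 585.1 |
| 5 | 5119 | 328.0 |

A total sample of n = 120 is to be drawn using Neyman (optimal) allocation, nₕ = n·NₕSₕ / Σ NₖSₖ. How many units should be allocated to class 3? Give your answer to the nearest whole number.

Σ NₕSₕ = 4990·496.4 + 7176·666.6 + 2042·634.0 + 3871·585.1 + 5119·328.0 = 12499139.7.
Share for 3: 1294628/12499139.7 = 0.10358.
n_3 = 120 × 0.10358 = 12.429... → 12.

12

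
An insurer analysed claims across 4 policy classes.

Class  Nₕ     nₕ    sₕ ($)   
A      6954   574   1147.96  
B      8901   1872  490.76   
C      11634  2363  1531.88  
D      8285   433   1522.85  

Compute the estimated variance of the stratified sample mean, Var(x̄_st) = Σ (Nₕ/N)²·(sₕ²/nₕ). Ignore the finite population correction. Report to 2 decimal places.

487.01

N = 35774. Term for each stratum: Wₕ²sₕ²/nₕ.
Var(x̄_st) = 86.75130 + 7.96480 + 105.02892 + 287.26081 = 487.00583 → 487.01.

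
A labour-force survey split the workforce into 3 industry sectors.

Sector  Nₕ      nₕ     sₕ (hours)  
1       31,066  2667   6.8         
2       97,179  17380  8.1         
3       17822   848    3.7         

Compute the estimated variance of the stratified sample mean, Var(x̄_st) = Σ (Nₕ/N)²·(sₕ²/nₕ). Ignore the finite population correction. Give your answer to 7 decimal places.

N = 146067. Term for each stratum: Wₕ²sₕ²/nₕ.
Var(x̄_st) = 0.0007842622 + 0.0016709402 + 0.0002403346 = 0.0026955369 → 0.0026955.

0.0026955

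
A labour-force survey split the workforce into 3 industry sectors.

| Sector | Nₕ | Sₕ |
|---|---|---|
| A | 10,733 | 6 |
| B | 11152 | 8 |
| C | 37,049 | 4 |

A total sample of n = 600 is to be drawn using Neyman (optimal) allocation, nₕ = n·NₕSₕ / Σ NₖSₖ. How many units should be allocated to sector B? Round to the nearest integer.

177

Σ NₕSₕ = 10733·6 + 11152·8 + 37049·4 = 301810.
Share for B: 89216/301810 = 0.29560.
n_B = 600 × 0.29560 = 177.362... → 177.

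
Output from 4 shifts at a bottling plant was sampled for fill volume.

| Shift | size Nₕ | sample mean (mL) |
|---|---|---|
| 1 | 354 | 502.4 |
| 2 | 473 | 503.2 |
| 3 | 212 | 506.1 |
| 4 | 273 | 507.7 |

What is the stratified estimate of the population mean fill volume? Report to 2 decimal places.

504.39

N = 354 + 473 + 212 + 273 = 1312.
Weight each subgroup mean by Nₕ/N and sum.
Σ Nₕx̄ₕ = 354·502.4 + 473·503.2 + 212·506.1 + 273·507.7 = 177849.6 + 238013.6 + 107293.2 + 138602.1 = 661758.5.
Divide by N: 661758.5 / 1312 = 504.3891... → 504.39.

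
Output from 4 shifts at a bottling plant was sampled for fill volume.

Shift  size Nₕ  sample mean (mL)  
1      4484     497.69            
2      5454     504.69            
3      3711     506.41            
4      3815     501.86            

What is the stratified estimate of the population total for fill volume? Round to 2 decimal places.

8778104.63

Estimate total by summing Nₕ·x̄ₕ over strata.
4484·497.69 + 5454·504.69 + 3711·506.41 + 3815·501.86 = 2231641.96 + 2752579.26 + 1879287.51 + 1914595.9 = 8778104.63.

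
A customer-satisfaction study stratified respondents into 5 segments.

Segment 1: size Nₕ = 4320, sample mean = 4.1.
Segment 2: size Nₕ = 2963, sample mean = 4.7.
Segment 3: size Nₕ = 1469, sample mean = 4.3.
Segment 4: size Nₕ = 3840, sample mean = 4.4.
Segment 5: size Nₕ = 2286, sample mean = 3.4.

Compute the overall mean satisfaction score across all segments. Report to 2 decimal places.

4.21

N = 4320 + 2963 + 1469 + 3840 + 2286 = 14878.
Weight each subgroup mean by Nₕ/N and sum.
Σ Nₕx̄ₕ = 4320·4.1 + 2963·4.7 + 1469·4.3 + 3840·4.4 + 2286·3.4 = 17712 + 13926.1 + 6316.7 + 16896 + 7772.4 = 62623.2.
Divide by N: 62623.2 / 14878 = 4.2091... → 4.21.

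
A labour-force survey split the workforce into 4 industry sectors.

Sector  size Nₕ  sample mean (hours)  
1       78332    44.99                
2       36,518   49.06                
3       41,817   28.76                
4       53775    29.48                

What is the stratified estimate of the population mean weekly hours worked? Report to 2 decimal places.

N = 78332 + 36518 + 41817 + 53775 = 210442.
The stratified mean weights each stratum mean by its population share Nₕ/N.
Σ Nₕx̄ₕ = 78332·44.99 + 36518·49.06 + 41817·28.76 + 53775·29.48 = 3524156.68 + 1791573.08 + 1202656.92 + 1585287 = 8103673.68.
Divide by N: 8103673.68 / 210442 = 38.5079... → 38.51.

38.51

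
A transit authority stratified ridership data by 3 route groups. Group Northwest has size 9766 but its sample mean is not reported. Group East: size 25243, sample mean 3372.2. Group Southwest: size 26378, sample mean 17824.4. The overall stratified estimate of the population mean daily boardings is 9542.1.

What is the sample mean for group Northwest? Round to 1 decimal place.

3119.4

N = 9766 + 25243 + 26378 = 61387.
Overall total = μ·N = 9542.1·61387 = 585760892.7.
Subtract the known strata: 25243·3372.2 + 26378·17824.4 = 555296467.8.
Remaining total for group Northwest: 585760892.7 − 555296467.8 = 30464424.9.
Divide by its size: 30464424.9 / 9766 = 3119.437... → 3119.4.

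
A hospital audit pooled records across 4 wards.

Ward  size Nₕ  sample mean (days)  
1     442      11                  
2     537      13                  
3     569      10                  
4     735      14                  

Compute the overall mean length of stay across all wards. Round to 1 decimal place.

N = 2283; weights Wₕ = Nₕ/N = (0.1936, 0.2352, 0.2492, 0.3219).
x̄_st = Σ Wₕ·x̄ₕ = 0.1936·11 + 0.2352·13 + 0.2492·10 + 0.3219·14 ≈ 12.187...
→ 12.2.

12.2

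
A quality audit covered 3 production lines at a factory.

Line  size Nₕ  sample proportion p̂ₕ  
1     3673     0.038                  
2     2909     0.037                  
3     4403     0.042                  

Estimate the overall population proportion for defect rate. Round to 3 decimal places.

0.039

N = 3673 + 2909 + 4403 = 10985.
Overall proportion = Σ (Nₕ/N)·p̂ₕ.
Σ Nₕp̂ₕ = 139.574 + 107.633 + 184.926 = 432.133.
432.133 / 10985 = 0.03934... → 0.039.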